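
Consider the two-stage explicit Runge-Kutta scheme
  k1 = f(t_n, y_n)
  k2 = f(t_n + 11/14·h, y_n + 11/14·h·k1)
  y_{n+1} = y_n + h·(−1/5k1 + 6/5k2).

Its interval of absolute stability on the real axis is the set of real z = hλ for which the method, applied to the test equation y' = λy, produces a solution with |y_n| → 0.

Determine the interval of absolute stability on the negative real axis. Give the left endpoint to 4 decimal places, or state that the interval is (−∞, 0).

Test eqn y'=λy, z=hλ:
  k1=λy_n ⇒ h·k1=z·y_n;  k2=λ(1+11/14z)y_n ⇒ h·k2=z(1+11/14z)y_n
  y_{n+1}/y_n = 1 − 1/5z + 6/5z(1+11/14z) = 1 + z + 33/35z²
  so R(z) = 1 + z + 33/35z².

Solve |R(x)|<1 on ℝ⁻.
x=-1.31: |R|=1.3080
R=1: x+33/35x²=0 ⇒ x=−35/33=-1.0606; min R=1−1/(4·33/35)=0.7348>−1
Confirm numerically:
  x=-0.921: |R|=0.87877 <1
  x=-0.851: |R|=0.83182 <1
  x=-0.727: |R|=0.77133 <1
  x=-1.503: |R|=1.62692 >1
  x=-1.159: |R|=1.10752 >1
Interval (-1.0606, 0).

z∈(-1.0606,0).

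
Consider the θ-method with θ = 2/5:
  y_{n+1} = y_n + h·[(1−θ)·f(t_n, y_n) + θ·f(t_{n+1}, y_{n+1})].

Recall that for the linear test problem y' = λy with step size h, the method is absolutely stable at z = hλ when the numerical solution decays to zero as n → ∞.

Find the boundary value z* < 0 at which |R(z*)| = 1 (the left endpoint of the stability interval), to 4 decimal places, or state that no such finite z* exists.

Set f=λy, z=hλ:
  y_{n+1} = y_n + z·[3/5·y_n + 2/5·y_{n+1}] ⇒ (1 − 2/5z)y_{n+1} = (1 + 3/5z)y_n
  Hence R(z) = (1 + 3/5z)/(1 − 2/5z).

Solve |R(x)|<1 on ℝ⁻.
x=-0.55: |R|=0.5492
R=−1: 1+3/5x = −1+2/5x ⇒ -1/5x=2 ⇒ x=2/(-1/5)=-10.0000
Confirm numerically:
  x=-9.534: |R|=0.98064 <1
  x=-7.170: |R|=0.85367 <1
  x=-5.751: |R|=0.74252 <1
  x=-4.224: |R|=0.57049 <1
  x=-10.377: |R|=1.01464 >1
  x=-10.325: |R|=1.01267 >1
Interval (-10.0000, 0).

left endpoint -10.0000.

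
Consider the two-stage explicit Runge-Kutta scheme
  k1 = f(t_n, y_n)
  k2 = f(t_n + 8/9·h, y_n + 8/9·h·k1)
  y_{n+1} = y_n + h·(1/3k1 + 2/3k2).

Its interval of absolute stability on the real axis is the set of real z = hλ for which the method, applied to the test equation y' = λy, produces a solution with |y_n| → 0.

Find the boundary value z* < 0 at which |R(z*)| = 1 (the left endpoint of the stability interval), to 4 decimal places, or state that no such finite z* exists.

left endpoint -1.6875.

With y'=λy (z=hλ):
  k1=λy_n ⇒ h·k1=z·y_n;  k2=λ(1+8/9z)y_n ⇒ h·k2=z(1+8/9z)y_n
  y_{n+1}/y_n = 1 + 1/3z + 2/3z(1+8/9z) = 1 + z + 16/27z²
  ⇒ R(z) = 1 + z + 16/27z².

Find x<0 with |R(x)|<1.
x=-1.1: |R|=0.6170
R=1: x+16/27x²=0 ⇒ x=−27/16=-1.6875; min R=1−1/(4·16/27)=0.5781>−1
Confirm numerically:
  x=-1.505: |R|=0.83724 <1
  x=-1.312: |R|=0.70806 <1
  x=-1.269: |R|=0.68529 <1
  x=-2.178: |R|=1.63307 >1
  x=-1.897: |R|=1.23551 >1
Stable set (-1.6875, 0).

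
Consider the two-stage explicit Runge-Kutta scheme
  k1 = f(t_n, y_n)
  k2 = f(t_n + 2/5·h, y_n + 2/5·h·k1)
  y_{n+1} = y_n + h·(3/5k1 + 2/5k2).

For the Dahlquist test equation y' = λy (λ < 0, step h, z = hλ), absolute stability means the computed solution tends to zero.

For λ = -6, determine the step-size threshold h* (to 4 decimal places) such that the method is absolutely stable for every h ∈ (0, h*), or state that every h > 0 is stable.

(-6.2500,0); λ=-6 ⇒ h* = (25/4)/6 = 1.0417.

Set f=λy, z=hλ:
  k1=λy_n ⇒ h·k1=z·y_n;  k2=λ(1+2/5z)y_n ⇒ h·k2=z(1+2/5z)y_n
  y_{n+1}/y_n = 1 + 3/5z + 2/5z(1+2/5z) = 1 + z + 4/25z²
  Hence R(z) = 1 + z + 4/25z².

Need |R(x)|<1, x<0.
x=-1.42: |R|=0.0974
R=1: x+4/25x²=0 ⇒ x=−25/4=-6.2500; min R=1−1/(4·4/25)=-0.5625>−1
Confirm numerically:
  x=-5.296: |R|=0.19162 <1
  x=-5.059: |R|=0.03596 <1
  x=-2.787: |R|=0.54422 <1
  x=-2.535: |R|=0.50680 <1
  x=-6.834: |R|=1.63857 >1
  x=-6.464: |R|=1.22133 >1
Stable set (-6.2500, 0).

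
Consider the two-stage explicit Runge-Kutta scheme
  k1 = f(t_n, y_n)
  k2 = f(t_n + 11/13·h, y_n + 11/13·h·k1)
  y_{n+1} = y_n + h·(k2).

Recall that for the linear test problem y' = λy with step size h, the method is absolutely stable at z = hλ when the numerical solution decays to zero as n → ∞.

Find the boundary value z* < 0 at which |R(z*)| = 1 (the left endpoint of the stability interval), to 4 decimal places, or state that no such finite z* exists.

With y'=λy (z=hλ):
  k1=λy_n ⇒ h·k1=z·y_n;  k2=λ(1+11/13z)y_n ⇒ h·k2=z(1+11/13z)y_n
  y_{n+1}/y_n = 1 + z(1+11/13z) = 1 + z + 11/13z²
  so R(z) = 1 + z + 11/13z².

Need |R(x)|<1, x<0.
x=-1.28: |R|=1.1063
R=1: x+11/13x²=0 ⇒ x=−13/11=-1.1818; min R=1−1/(4·11/13)=0.7045>−1
Confirm numerically:
  x=-1.093: |R|=0.91786 <1
  x=-1.018: |R|=0.85889 <1
  x=-0.895: |R|=0.78279 <1
  x=-0.626: |R|=0.70559 <1
  x=-1.487: |R|=1.38399 >1
  x=-1.355: |R|=1.19856 >1
  x=-1.304: |R|=1.13481 >1
Interval (-1.1818, 0).

z* = -1.1818.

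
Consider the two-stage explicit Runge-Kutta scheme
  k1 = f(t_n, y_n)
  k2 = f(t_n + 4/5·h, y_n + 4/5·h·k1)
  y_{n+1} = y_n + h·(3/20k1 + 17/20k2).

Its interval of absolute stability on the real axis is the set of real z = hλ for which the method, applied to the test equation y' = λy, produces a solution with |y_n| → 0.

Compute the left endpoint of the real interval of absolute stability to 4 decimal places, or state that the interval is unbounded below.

z* = -1.4706.

With y'=λy (z=hλ):
  k1=λy_n ⇒ h·k1=z·y_n;  k2=λ(1+4/5z)y_n ⇒ h·k2=z(1+4/5z)y_n
  y_{n+1}/y_n = 1 + 3/20z + 17/20z(1+4/5z) = 1 + z + 17/25z²
  R(z) = 1 + z + 17/25z².

Find x<0 with |R(x)|<1.
x=-0.38: |R|=0.7182
R=1: x+17/25x²=0 ⇒ x=−25/17=-1.4706; min R=1−1/(4·17/25)=0.6324>−1
Confirm numerically:
  x=-1.383: |R|=0.91763 <1
  x=-1.231: |R|=0.79945 <1
  x=-0.928: |R|=0.65761 <1
  x=-0.743: |R|=0.63239 <1
  x=-1.932: |R|=1.60618 >1
  x=-1.686: |R|=1.24697 >1
So |R|<1 on (-1.4706, 0).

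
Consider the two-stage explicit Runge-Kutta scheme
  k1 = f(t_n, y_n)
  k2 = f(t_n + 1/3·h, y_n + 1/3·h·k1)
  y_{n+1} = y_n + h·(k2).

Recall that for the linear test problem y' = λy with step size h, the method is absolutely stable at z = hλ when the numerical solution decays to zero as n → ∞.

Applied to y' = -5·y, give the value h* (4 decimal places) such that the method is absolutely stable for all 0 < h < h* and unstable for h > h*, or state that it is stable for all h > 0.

(-3.0000,0); λ=-5 ⇒ h* = (3)/5 = 0.6000.

With y'=λy (z=hλ):
  k1=λy_n ⇒ h·k1=z·y_n;  k2=λ(1+1/3z)y_n ⇒ h·k2=z(1+1/3z)y_n
  y_{n+1}/y_n = 1 + z(1+1/3z) = 1 + z + 1/3z²
  R(z) = 1 + z + 1/3z².

Need |R(x)|<1, x<0.
x=-0.7: |R|=0.4633
R=1: x+1/3x²=0 ⇒ x=−3=-3.0000; min R=1−1/(4·1/3)=0.2500>−1
Confirm numerically:
  x=-2.674: |R|=0.70943 <1
  x=-2.331: |R|=0.48019 <1
  x=-1.484: |R|=0.25009 <1
  x=-3.456: |R|=1.52531 >1
  x=-3.077: |R|=1.07898 >1
So |R|<1 on (-3.0000, 0).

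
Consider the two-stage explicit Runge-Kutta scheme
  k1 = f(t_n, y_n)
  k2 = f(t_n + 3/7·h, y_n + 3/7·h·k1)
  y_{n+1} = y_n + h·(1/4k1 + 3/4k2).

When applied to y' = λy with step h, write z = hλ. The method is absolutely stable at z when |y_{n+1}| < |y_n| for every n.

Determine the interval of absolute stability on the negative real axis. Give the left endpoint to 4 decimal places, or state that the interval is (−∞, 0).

With y'=λy (z=hλ):
  k1=λy_n ⇒ h·k1=z·y_n;  k2=λ(1+3/7z)y_n ⇒ h·k2=z(1+3/7z)y_n
  y_{n+1}/y_n = 1 + 1/4z + 3/4z(1+3/7z) = 1 + z + 9/28z²
  R(z) = 1 + z + 9/28z².

Boundary: |R(x)|=1, x<0.
x=-0.4: |R|=0.6514
R=1: x+9/28x²=0 ⇒ x=−28/9=-3.1111; min R=1−1/(4·9/28)=0.2222>−1
Confirm numerically:
  x=-2.363: |R|=0.43178 <1
  x=-1.732: |R|=0.23223 <1
  x=-1.397: |R|=0.23030 <1
  x=-1.378: |R|=0.23236 <1
  x=-3.681: |R|=1.67428 >1
Interval (-3.1111, 0).

(-3.1111, 0).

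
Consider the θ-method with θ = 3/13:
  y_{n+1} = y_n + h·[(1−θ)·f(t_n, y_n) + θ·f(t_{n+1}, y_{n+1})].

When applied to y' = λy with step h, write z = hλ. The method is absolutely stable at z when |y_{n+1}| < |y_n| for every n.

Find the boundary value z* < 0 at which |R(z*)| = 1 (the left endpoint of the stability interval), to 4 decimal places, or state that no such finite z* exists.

With y'=λy (z=hλ):
  y_{n+1} = y_n + z·[10/13·y_n + 3/13·y_{n+1}] ⇒ (1 − 3/13z)y_{n+1} = (1 + 10/13z)y_n
  so R(z) = (1 + 10/13z)/(1 − 3/13z).

Find x<0 with |R(x)|<1.
x=-0.89: |R|=0.2616
R=−1: 1+10/13x = −1+3/13x ⇒ -7/13x=2 ⇒ x=2/(-7/13)=-3.7143
Confirm numerically:
  x=-2.080: |R|=0.40541 <1
  x=-1.879: |R|=0.31067 <1
  x=-1.593: |R|=0.16480 <1
  x=-4.232: |R|=1.14103 >1
  x=-4.115: |R|=1.11067 >1
  x=-3.757: |R|=1.01232 >1
So |R|<1 on (-3.7143, 0).

z* = -3.7143.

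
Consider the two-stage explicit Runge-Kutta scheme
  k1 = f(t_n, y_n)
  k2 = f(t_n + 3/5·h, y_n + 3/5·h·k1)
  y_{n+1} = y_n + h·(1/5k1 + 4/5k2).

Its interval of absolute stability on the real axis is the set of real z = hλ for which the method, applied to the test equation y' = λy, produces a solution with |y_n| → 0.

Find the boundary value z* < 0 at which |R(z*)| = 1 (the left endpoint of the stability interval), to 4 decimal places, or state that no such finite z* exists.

On y'=λy, z=hλ:
  k1=λy_n ⇒ h·k1=z·y_n;  k2=λ(1+3/5z)y_n ⇒ h·k2=z(1+3/5z)y_n
  y_{n+1}/y_n = 1 + 1/5z + 4/5z(1+3/5z) = 1 + z + 12/25z²
  Hence R(z) = 1 + z + 12/25z².

Need |R(x)|<1, x<0.
x=-1.54: |R|=0.5984
R=1: x+12/25x²=0 ⇒ x=−25/12=-2.0833; min R=1−1/(4·12/25)=0.4792>−1
Confirm numerically:
  x=-1.949: |R|=0.87433 <1
  x=-1.905: |R|=0.83693 <1
  x=-1.323: |R|=0.51716 <1
  x=-2.541: |R|=1.55821 >1
  x=-2.223: |R|=1.14903 >1
Interval (-2.0833, 0).

left endpoint -2.0833.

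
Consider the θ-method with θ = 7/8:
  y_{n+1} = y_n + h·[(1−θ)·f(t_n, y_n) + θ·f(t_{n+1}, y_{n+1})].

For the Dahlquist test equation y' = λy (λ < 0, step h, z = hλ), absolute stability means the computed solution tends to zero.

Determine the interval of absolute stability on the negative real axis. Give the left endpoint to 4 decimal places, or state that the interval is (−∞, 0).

(−∞, 0) — no finite endpoint.

Set f=λy, z=hλ:
  y_{n+1} = y_n + z·[1/8·y_n + 7/8·y_{n+1}] ⇒ (1 − 7/8z)y_{n+1} = (1 + 1/8z)y_n
  so R(z) = (1 + 1/8z)/(1 − 7/8z).

Find x<0 with |R(x)|<1.
x=-1.72: |R|=0.3134
x=-2: |R|=0.2727
x=-10: |R|=0.0256
x=-100: |R|=0.1299
θ=7/8≥1/2 ⇒ |1+1/8x|<|1−7/8x| ∀x<0 ⇒ unbounded interval.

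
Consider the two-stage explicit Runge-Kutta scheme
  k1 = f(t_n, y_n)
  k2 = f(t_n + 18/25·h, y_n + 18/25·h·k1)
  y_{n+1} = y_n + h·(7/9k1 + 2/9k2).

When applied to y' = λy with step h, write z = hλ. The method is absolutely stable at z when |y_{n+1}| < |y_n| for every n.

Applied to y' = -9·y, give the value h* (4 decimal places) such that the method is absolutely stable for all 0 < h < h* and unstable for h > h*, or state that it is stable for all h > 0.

On y'=λy, z=hλ:
  k1=λy_n ⇒ h·k1=z·y_n;  k2=λ(1+18/25z)y_n ⇒ h·k2=z(1+18/25z)y_n
  y_{n+1}/y_n = 1 + 7/9z + 2/9z(1+18/25z) = 1 + z + 4/25z²
  R(z) = 1 + z + 4/25z².

Boundary: |R(x)|=1, x<0.
x=-1.51: |R|=0.1452
R=1: x+4/25x²=0 ⇒ x=−25/4=-6.2500; min R=1−1/(4·4/25)=-0.5625>−1
Confirm numerically:
  x=-3.821: |R|=0.48499 <1
  x=-3.470: |R|=0.54346 <1
  x=-3.241: |R|=0.56035 <1
  x=-3.052: |R|=0.56165 <1
  x=-6.600: |R|=1.36960 >1
  x=-6.497: |R|=1.25676 >1
Stable set (-6.2500, 0).

(-6.2500,0); λ=-9 ⇒ h* = (25/4)/9 = 0.6944.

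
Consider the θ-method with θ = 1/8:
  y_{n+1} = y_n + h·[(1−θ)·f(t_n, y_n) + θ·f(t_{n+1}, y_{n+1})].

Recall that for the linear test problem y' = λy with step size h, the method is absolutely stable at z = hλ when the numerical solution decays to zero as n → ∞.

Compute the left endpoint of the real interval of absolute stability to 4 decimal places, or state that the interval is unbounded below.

left endpoint -2.6667.

Set f=λy, z=hλ:
  y_{n+1} = y_n + z·[7/8·y_n + 1/8·y_{n+1}] ⇒ (1 − 1/8z)y_{n+1} = (1 + 7/8z)y_n
  Hence R(z) = (1 + 7/8z)/(1 − 1/8z).

Need |R(x)|<1, x<0.
x=-1.72: |R|=0.4156
R=−1: 1+7/8x = −1+1/8x ⇒ -3/4x=2 ⇒ x=2/(-3/4)=-2.6667
Confirm numerically:
  x=-2.429: |R|=0.86327 <1
  x=-2.321: |R|=0.79905 <1
  x=-1.584: |R|=0.32220 <1
  x=-1.292: |R|=0.11235 <1
  x=-2.928: |R|=1.14348 >1
  x=-2.796: |R|=1.07188 >1
  x=-2.704: |R|=1.02093 >1
Stable set (-2.6667, 0).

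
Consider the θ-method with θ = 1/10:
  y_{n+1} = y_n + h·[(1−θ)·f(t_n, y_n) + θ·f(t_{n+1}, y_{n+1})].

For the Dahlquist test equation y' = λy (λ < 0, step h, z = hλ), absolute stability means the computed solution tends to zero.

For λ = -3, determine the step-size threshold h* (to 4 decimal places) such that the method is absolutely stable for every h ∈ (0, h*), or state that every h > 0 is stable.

Test eqn y'=λy, z=hλ:
  y_{n+1} = y_n + z·[9/10·y_n + 1/10·y_{n+1}] ⇒ (1 − 1/10z)y_{n+1} = (1 + 9/10z)y_n
  R(z) = (1 + 9/10z)/(1 − 1/10z).

Boundary: |R(x)|=1, x<0.
x=-0.81: |R|=0.2507
R=−1: 1+9/10x = −1+1/10x ⇒ -4/5x=2 ⇒ x=2/(-4/5)=-2.5000
Confirm numerically:
  x=-2.368: |R|=0.91462 <1
  x=-2.334: |R|=0.89233 <1
  x=-1.263: |R|=0.12137 <1
  x=-3.010: |R|=1.31360 >1
  x=-2.750: |R|=1.15686 >1
Stable set (-2.5000, 0).

(-2.5000,0); λ=-3 ⇒ h* = (5/2)/3 = 0.8333.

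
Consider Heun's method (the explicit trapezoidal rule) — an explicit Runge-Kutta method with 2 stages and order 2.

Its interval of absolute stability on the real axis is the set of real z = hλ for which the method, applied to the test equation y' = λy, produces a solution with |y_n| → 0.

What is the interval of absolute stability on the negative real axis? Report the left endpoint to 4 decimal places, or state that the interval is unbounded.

With y'=λy (z=hλ):
  order 2, 2-stage ⇒ R(z)=1+z+z^2/2
  (e.g. R(-0.64)=0.56480, |R|=0.56480)

Need |R(x)|<1, x<0.
x=-0.64: |R|=0.5648
|R(-1.85)|=0.8613 |R(-1.35)|=0.5613 |R(-1.29)|=0.5421
Bisect:
  x_lo=-2.5064 |R|=1.6347  x_hi=-0.0842 |R|=0.9193
  mid=-1.29534 |R|=0.54361 →hi
  mid=-1.90090 |R|=0.90581 →hi
  mid=-2.20367 |R|=1.22441 →lo
  mid=-2.05229 |R|=1.05365 →lo
  mid=-1.97659 |R|=0.97686 →hi
  mid=-2.01444 |R|=1.01454 →lo
  mid=-1.99551 |R|=0.99552 →hi
  mid=-2.00498 |R|=1.00499 →lo
  mid=-2.00025 |R|=1.00025 →lo
  mid=-1.99788 |R|=0.99788 →hi
  ...
  [-2.00010,-1.99995] ⇒ x*=-2.0000
Stable set (-2.0000, 0).

(-2.0000, 0).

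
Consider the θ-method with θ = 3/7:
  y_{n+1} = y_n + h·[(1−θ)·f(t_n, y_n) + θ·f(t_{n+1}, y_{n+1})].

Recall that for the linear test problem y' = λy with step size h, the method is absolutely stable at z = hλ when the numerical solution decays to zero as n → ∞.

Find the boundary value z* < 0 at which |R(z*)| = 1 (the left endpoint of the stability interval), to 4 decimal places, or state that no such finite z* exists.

On y'=λy, z=hλ:
  y_{n+1} = y_n + z·[4/7·y_n + 3/7·y_{n+1}] ⇒ (1 − 3/7z)y_{n+1} = (1 + 4/7z)y_n
  ⇒ R(z) = (1 + 4/7z)/(1 − 3/7z).

Boundary: |R(x)|=1, x<0.
x=-0.45: |R|=0.6228
R=−1: 1+4/7x = −1+3/7x ⇒ -1/7x=2 ⇒ x=2/(-1/7)=-14.0000
Confirm numerically:
  x=-11.859: |R|=0.94971 <1
  x=-8.424: |R|=0.82722 <1
  x=-7.166: |R|=0.76019 <1
  x=-6.459: |R|=0.71411 <1
  x=-14.587: |R|=1.01156 >1
  x=-14.336: |R|=1.00672 >1
Interval (-14.0000, 0).

left endpoint -14.0000.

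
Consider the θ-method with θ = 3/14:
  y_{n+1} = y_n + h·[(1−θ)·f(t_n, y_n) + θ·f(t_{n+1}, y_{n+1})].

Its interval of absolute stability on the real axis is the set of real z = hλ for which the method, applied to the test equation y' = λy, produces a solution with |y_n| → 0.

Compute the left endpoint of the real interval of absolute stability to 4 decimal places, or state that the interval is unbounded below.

z* = -3.5000.

Set f=λy, z=hλ:
  y_{n+1} = y_n + z·[11/14·y_n + 3/14·y_{n+1}] ⇒ (1 − 3/14z)y_{n+1} = (1 + 11/14z)y_n
  R(z) = (1 + 11/14z)/(1 − 3/14z).

Solve |R(x)|<1 on ℝ⁻.
x=-0.4: |R|=0.6316
R=−1: 1+11/14x = −1+3/14x ⇒ -4/7x=2 ⇒ x=2/(-4/7)=-3.5000
Confirm numerically:
  x=-3.279: |R|=0.92583 <1
  x=-2.437: |R|=0.60096 <1
  x=-1.682: |R|=0.23638 <1
  x=-4.017: |R|=1.15877 >1
  x=-3.867: |R|=1.11468 >1
  x=-3.755: |R|=1.08074 >1
So |R|<1 on (-3.5000, 0).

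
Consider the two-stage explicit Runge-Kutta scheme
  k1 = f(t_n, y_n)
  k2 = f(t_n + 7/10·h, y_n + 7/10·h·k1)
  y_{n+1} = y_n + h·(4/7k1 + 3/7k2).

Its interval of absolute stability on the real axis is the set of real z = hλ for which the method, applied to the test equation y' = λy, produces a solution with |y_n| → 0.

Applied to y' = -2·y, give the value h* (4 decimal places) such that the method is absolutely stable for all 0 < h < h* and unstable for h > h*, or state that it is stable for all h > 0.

Set f=λy, z=hλ:
  k1=λy_n ⇒ h·k1=z·y_n;  k2=λ(1+7/10z)y_n ⇒ h·k2=z(1+7/10z)y_n
  y_{n+1}/y_n = 1 + 4/7z + 3/7z(1+7/10z) = 1 + z + 3/10z²
  Hence R(z) = 1 + z + 3/10z².

Solve |R(x)|<1 on ℝ⁻.
x=-0.57: |R|=0.5275
R=1: x+3/10x²=0 ⇒ x=−10/3=-3.3333; min R=1−1/(4·3/10)=0.1667>−1
Confirm numerically:
  x=-3.115: |R|=0.79597 <1
  x=-2.907: |R|=0.62819 <1
  x=-1.439: |R|=0.18222 <1
  x=-3.700: |R|=1.40700 >1
  x=-3.477: |R|=1.14986 >1
  x=-3.476: |R|=1.14877 >1
So |R|<1 on (-3.3333, 0).

(-3.3333,0); λ=-2 ⇒ h* = (10/3)/2 = 1.6667.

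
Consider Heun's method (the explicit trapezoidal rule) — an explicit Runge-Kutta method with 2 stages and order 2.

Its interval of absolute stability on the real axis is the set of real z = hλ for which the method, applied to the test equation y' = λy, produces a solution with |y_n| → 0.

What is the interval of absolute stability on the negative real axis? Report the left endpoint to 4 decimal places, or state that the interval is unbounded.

(-2.0000, 0).

Test eqn y'=λy, z=hλ:
  order 2, 2-stage ⇒ R(z)=1+z+z^2/2
  (e.g. R(-1.41)=0.58405, |R|=0.58405)

Solve |R(x)|<1 on ℝ⁻.
x=-1.41: |R|=0.5840
|R(-2.09)|=1.0940 |R(-1.8)|=0.8200 |R(-1.43)|=0.5924
Bisect:
  x_lo=-2.3204 |R|=1.3718  x_hi=-0.0770 |R|=0.9260
  mid=-1.19870 |R|=0.51974 →hi
  mid=-1.75956 |R|=0.78847 →hi
  mid=-2.03999 |R|=1.04079 →lo
  mid=-1.89978 |R|=0.90480 →hi
  mid=-1.96988 |R|=0.97034 →hi
  mid=-2.00494 |R|=1.00495 →lo
  mid=-1.98741 |R|=0.98749 →hi
  ...
  [-2.00001,-1.99987] ⇒ x*=-2.0000
Stable set (-2.0000, 0).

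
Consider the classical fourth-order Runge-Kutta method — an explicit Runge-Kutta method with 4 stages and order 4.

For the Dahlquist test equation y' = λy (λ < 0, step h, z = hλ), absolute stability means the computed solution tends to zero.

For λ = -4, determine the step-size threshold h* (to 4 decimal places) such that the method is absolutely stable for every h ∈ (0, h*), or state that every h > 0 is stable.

With y'=λy (z=hλ):
  order 4, 4-stage ⇒ R(z)=1+z+z^2/2+z^3/6+z^4/24
  (e.g. R(-1.41)=0.28154, |R|=0.28154)

Find x<0 with |R(x)|<1.
x=-1.41: |R|=0.2815
|R(-2.73)|=0.9198 |R(-0.7)|=0.4978 |R(-0.6)|=0.5494
Bisect:
  x_lo=-3.3791 |R|=2.3318  x_hi=-0.3844 |R|=0.6809
  mid=-1.88176 |R|=0.30064 →hi
  mid=-2.63042 |R|=0.79053 →hi
  mid=-3.00475 |R|=1.38453 →lo
  mid=-2.81758 |R|=1.04979 →lo
  mid=-2.72400 |R|=0.91146 →hi
  mid=-2.77079 |R|=0.97836 →hi
  mid=-2.79419 |R|=1.01349 →lo
  mid=-2.78249 |R|=0.99578 →hi
  mid=-2.78834 |R|=1.00460 →lo
  ...
  [-2.78542,-2.78523] ⇒ x*=-2.7853
Interval (-2.7853, 0).

(-2.7853,0); λ=-4 ⇒ h* = 0.6963.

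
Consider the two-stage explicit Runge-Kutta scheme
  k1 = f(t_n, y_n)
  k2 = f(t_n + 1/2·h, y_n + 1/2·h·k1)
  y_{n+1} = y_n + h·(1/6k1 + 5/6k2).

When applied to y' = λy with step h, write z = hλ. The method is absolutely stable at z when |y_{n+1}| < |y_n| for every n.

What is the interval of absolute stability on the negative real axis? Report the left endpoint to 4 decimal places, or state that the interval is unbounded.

(-2.4000, 0).

With y'=λy (z=hλ):
  k1=λy_n ⇒ h·k1=z·y_n;  k2=λ(1+1/2z)y_n ⇒ h·k2=z(1+1/2z)y_n
  y_{n+1}/y_n = 1 + 1/6z + 5/6z(1+1/2z) = 1 + z + 5/12z²
  ⇒ R(z) = 1 + z + 5/12z².

Find x<0 with |R(x)|<1.
x=-1.49: |R|=0.4350
R=1: x+5/12x²=0 ⇒ x=−12/5=-2.4000; min R=1−1/(4·5/12)=0.4000>−1
Confirm numerically:
  x=-2.138: |R|=0.76660 <1
  x=-1.956: |R|=0.63814 <1
  x=-1.320: |R|=0.40600 <1
  x=-1.218: |R|=0.40014 <1
  x=-2.998: |R|=1.74700 >1
  x=-2.767: |R|=1.42312 >1
Stable set (-2.4000, 0).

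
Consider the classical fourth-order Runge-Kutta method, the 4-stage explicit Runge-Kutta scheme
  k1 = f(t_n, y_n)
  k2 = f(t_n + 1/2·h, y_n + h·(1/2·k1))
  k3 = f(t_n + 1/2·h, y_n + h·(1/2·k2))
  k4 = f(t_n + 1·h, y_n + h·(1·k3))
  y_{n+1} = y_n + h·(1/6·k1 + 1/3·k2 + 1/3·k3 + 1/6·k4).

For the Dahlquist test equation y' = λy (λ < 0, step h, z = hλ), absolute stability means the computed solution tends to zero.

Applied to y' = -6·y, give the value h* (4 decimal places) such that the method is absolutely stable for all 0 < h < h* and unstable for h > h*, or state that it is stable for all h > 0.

Test eqn y'=λy, z=hλ:
  order 4, 4-stage ⇒ R(z)=1+z+z^2/2+z^3/6+z^4/24
  (e.g. R(-1.78)=0.28252, |R|=0.28252)

Solve |R(x)|<1 on ℝ⁻.
x=-1.78: |R|=0.2825
|R(-2.47)|=0.6198 |R(-2.01)|=0.3367 |R(-0.66)|=0.5178
Bisect:
  x_lo=-3.2069 |R|=1.8454  x_hi=-0.1186 |R|=0.8881
  mid=-1.66278 |R|=0.27193 →hi
  mid=-2.43485 |R|=0.58802 →hi
  mid=-2.82088 |R|=1.05499 →lo
  mid=-2.62786 |R|=0.78746 →hi
  mid=-2.72437 |R|=0.91197 →hi
  mid=-2.77263 |R|=0.98107 →hi
  mid=-2.79675 |R|=1.01742 →lo
  mid=-2.78469 |R|=0.99909 →hi
  mid=-2.79072 |R|=1.00822 →lo
  mid=-2.78771 |R|=1.00364 →lo
  ...
  [-2.78544,-2.78526] ⇒ x*=-2.7853
Stable set (-2.7853, 0).

(-2.7853,0); λ=-6 ⇒ h* = 0.4642.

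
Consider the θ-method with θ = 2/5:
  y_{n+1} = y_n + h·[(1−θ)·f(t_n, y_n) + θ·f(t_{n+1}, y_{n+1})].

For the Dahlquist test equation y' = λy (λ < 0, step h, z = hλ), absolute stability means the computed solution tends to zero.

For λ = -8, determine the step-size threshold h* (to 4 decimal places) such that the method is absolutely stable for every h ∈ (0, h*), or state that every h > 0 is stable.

Test eqn y'=λy, z=hλ:
  y_{n+1} = y_n + z·[3/5·y_n + 2/5·y_{n+1}] ⇒ (1 − 2/5z)y_{n+1} = (1 + 3/5z)y_n
  so R(z) = (1 + 3/5z)/(1 − 2/5z).

Need |R(x)|<1, x<0.
x=-0.69: |R|=0.4592
R=−1: 1+3/5x = −1+2/5x ⇒ -1/5x=2 ⇒ x=2/(-1/5)=-10.0000
Confirm numerically:
  x=-6.543: |R|=0.80886 <1
  x=-5.198: |R|=0.68810 <1
  x=-4.660: |R|=0.62709 <1
  x=-4.578: |R|=0.61698 <1
  x=-10.277: |R|=1.01084 >1
  x=-10.267: |R|=1.01046 >1
  x=-10.210: |R|=1.00826 >1
Stable set (-10.0000, 0).

(-10.0000,0); λ=-8 ⇒ h* = (10)/8 = 1.2500.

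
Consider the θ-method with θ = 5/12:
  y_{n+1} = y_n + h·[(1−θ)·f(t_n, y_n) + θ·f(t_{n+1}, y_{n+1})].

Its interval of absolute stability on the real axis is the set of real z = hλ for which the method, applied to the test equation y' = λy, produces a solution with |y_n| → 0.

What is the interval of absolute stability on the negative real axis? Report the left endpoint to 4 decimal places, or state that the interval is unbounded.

Set f=λy, z=hλ:
  y_{n+1} = y_n + z·[7/12·y_n + 5/12·y_{n+1}] ⇒ (1 − 5/12z)y_{n+1} = (1 + 7/12z)y_n
  ⇒ R(z) = (1 + 7/12z)/(1 − 5/12z).

Solve |R(x)|<1 on ℝ⁻.
x=-0.85: |R|=0.3723
R=−1: 1+7/12x = −1+5/12x ⇒ -1/6x=2 ⇒ x=2/(-1/6)=-12.0000
Confirm numerically:
  x=-11.584: |R|=0.98810 <1
  x=-10.771: |R|=0.96268 <1
  x=-10.408: |R|=0.95028 <1
  x=-12.546: |R|=1.01461 >1
  x=-12.416: |R|=1.01123 >1
Interval (-12.0000, 0).

z∈(-12.0000,0).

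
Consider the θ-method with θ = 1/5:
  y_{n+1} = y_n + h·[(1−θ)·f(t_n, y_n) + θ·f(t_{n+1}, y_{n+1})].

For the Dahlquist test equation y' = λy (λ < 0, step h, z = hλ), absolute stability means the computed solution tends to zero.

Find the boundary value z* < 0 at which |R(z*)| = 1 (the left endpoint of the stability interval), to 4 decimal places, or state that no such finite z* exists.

With y'=λy (z=hλ):
  y_{n+1} = y_n + z·[4/5·y_n + 1/5·y_{n+1}] ⇒ (1 − 1/5z)y_{n+1} = (1 + 4/5z)y_n
  R(z) = (1 + 4/5z)/(1 − 1/5z).

Solve |R(x)|<1 on ℝ⁻.
x=-0.67: |R|=0.4092
R=−1: 1+4/5x = −1+1/5x ⇒ -3/5x=2 ⇒ x=2/(-3/5)=-3.3333
Confirm numerically:
  x=-2.907: |R|=0.83824 <1
  x=-2.516: |R|=0.67376 <1
  x=-1.728: |R|=0.28419 <1
  x=-1.697: |R|=0.26699 <1
  x=-3.853: |R|=1.17610 >1
  x=-3.726: |R|=1.13500 >1
  x=-3.703: |R|=1.12743 >1
Interval (-3.3333, 0).

z* = -3.3333.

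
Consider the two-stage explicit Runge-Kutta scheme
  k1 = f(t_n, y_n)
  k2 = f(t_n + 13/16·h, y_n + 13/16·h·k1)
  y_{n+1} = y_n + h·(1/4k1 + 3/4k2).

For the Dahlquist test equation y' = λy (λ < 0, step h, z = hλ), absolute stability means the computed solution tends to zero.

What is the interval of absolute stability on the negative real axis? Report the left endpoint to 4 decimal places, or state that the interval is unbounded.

z∈(-1.6410,0).

On y'=λy, z=hλ:
  k1=λy_n ⇒ h·k1=z·y_n;  k2=λ(1+13/16z)y_n ⇒ h·k2=z(1+13/16z)y_n
  y_{n+1}/y_n = 1 + 1/4z + 3/4z(1+13/16z) = 1 + z + 39/64z²
  so R(z) = 1 + z + 39/64z².

Find x<0 with |R(x)|<1.
x=-0.67: |R|=0.6035
R=1: x+39/64x²=0 ⇒ x=−64/39=-1.6410; min R=1−1/(4·39/64)=0.5897>−1
Confirm numerically:
  x=-1.497: |R|=0.86861 <1
  x=-1.087: |R|=0.63302 <1
  x=-1.047: |R|=0.62100 <1
  x=-0.760: |R|=0.59198 <1
  x=-1.934: |R|=1.34528 >1
  x=-1.817: |R|=1.19484 >1
  x=-1.776: |R|=1.14608 >1
Stable set (-1.6410, 0).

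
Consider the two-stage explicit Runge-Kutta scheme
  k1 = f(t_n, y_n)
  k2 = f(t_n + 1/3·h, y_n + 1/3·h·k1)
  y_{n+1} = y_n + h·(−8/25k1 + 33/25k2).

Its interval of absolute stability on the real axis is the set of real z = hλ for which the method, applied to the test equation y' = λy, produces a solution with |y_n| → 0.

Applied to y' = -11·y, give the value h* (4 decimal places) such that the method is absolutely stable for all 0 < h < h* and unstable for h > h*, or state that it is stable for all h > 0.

On y'=λy, z=hλ:
  k1=λy_n ⇒ h·k1=z·y_n;  k2=λ(1+1/3z)y_n ⇒ h·k2=z(1+1/3z)y_n
  y_{n+1}/y_n = 1 − 8/25z + 33/25z(1+1/3z) = 1 + z + 11/25z²
  R(z) = 1 + z + 11/25z².

Boundary: |R(x)|=1, x<0.
x=-1.03: |R|=0.4368
R=1: x+11/25x²=0 ⇒ x=−25/11=-2.2727; min R=1−1/(4·11/25)=0.4318>−1
Confirm numerically:
  x=-2.162: |R|=0.89467 <1
  x=-2.065: |R|=0.81126 <1
  x=-1.702: |R|=0.57259 <1
  x=-1.653: |R|=0.54926 <1
  x=-2.618: |R|=1.39773 >1
  x=-2.393: |R|=1.12664 >1
Interval (-2.2727, 0).

(-2.2727,0); λ=-11 ⇒ h* = (25/11)/11 = 0.2066.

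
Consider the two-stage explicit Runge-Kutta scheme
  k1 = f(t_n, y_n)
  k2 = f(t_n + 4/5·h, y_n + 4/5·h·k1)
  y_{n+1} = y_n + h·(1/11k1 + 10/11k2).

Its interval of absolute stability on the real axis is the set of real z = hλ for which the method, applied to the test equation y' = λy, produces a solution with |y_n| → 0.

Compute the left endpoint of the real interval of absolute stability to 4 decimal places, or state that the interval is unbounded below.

On y'=λy, z=hλ:
  k1=λy_n ⇒ h·k1=z·y_n;  k2=λ(1+4/5z)y_n ⇒ h·k2=z(1+4/5z)y_n
  y_{n+1}/y_n = 1 + 1/11z + 10/11z(1+4/5z) = 1 + z + 8/11z²
  so R(z) = 1 + z + 8/11z².

Boundary: |R(x)|=1, x<0.
x=-1.01: |R|=0.7319
R=1: x+8/11x²=0 ⇒ x=−11/8=-1.3750; min R=1−1/(4·8/11)=0.6562>−1
Confirm numerically:
  x=-1.292: |R|=0.92201 <1
  x=-0.845: |R|=0.67429 <1
  x=-0.640: |R|=0.65789 <1
  x=-0.590: |R|=0.66316 <1
  x=-1.844: |R|=1.62897 >1
  x=-1.782: |R|=1.52747 >1
  x=-1.694: |R|=1.39301 >1
Interval (-1.3750, 0).

z* = -1.3750.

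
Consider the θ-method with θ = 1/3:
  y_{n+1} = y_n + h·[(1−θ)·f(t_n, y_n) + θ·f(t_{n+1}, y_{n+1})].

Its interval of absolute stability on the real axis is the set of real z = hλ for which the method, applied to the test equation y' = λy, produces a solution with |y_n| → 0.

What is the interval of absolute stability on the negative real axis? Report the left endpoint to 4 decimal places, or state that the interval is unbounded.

(-6.0000, 0).

On y'=λy, z=hλ:
  y_{n+1} = y_n + z·[2/3·y_n + 1/3·y_{n+1}] ⇒ (1 − 1/3z)y_{n+1} = (1 + 2/3z)y_n
  R(z) = (1 + 2/3z)/(1 − 1/3z).

Solve |R(x)|<1 on ℝ⁻.
x=-1.53: |R|=0.0132
R=−1: 1+2/3x = −1+1/3x ⇒ -1/3x=2 ⇒ x=2/(-1/3)=-6.0000
Confirm numerically:
  x=-5.897: |R|=0.98842 <1
  x=-4.953: |R|=0.86835 <1
  x=-4.614: |R|=0.81797 <1
  x=-2.815: |R|=0.45228 <1
  x=-6.424: |R|=1.04499 >1
  x=-6.224: |R|=1.02428 >1
Interval (-6.0000, 0).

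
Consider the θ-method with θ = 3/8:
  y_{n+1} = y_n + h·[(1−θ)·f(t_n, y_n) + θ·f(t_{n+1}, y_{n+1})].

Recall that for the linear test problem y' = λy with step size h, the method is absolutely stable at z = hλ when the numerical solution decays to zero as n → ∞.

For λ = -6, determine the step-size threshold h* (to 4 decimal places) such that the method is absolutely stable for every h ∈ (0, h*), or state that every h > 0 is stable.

On y'=λy, z=hλ:
  y_{n+1} = y_n + z·[5/8·y_n + 3/8·y_{n+1}] ⇒ (1 − 3/8z)y_{n+1} = (1 + 5/8z)y_n
  R(z) = (1 + 5/8z)/(1 − 3/8z).

Solve |R(x)|<1 on ℝ⁻.
x=-0.76: |R|=0.4086
R=−1: 1+5/8x = −1+3/8x ⇒ -1/4x=2 ⇒ x=2/(-1/4)=-8.0000
Confirm numerically:
  x=-6.159: |R|=0.86094 <1
  x=-6.044: |R|=0.85030 <1
  x=-5.745: |R|=0.82128 <1
  x=-4.945: |R|=0.73243 <1
  x=-8.361: |R|=1.02182 >1
  x=-8.242: |R|=1.01479 >1
  x=-8.220: |R|=1.01347 >1
Interval (-8.0000, 0).

(-8.0000,0); λ=-6 ⇒ h* = (8)/6 = 1.3333.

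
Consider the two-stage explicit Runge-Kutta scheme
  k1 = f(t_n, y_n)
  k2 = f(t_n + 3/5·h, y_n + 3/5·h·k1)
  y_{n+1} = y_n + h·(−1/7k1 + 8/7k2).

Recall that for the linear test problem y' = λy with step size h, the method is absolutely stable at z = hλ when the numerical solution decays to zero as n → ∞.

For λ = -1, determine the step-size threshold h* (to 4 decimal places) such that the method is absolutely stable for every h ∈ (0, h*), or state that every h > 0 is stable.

(-1.4583,0); λ=-1 ⇒ h* = (35/24)/1 = 1.4583.

With y'=λy (z=hλ):
  k1=λy_n ⇒ h·k1=z·y_n;  k2=λ(1+3/5z)y_n ⇒ h·k2=z(1+3/5z)y_n
  y_{n+1}/y_n = 1 − 1/7z + 8/7z(1+3/5z) = 1 + z + 24/35z²
  ⇒ R(z) = 1 + z + 24/35z².

Solve |R(x)|<1 on ℝ⁻.
x=-1.69: |R|=1.2685
R=1: x+24/35x²=0 ⇒ x=−35/24=-1.4583; min R=1−1/(4·24/35)=0.6354>−1
Confirm numerically:
  x=-1.376: |R|=0.92231 <1
  x=-0.989: |R|=0.68171 <1
  x=-0.840: |R|=0.64384 <1
  x=-0.716: |R|=0.63554 <1
  x=-1.911: |R|=1.59317 >1
  x=-1.625: |R|=1.18571 >1
  x=-1.504: |R|=1.04710 >1
Stable set (-1.4583, 0).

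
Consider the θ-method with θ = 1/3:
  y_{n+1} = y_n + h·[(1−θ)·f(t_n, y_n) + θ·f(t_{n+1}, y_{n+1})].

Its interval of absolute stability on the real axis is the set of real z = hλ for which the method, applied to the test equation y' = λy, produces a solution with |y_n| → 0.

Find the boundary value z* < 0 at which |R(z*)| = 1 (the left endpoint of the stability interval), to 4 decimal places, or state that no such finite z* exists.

With y'=λy (z=hλ):
  y_{n+1} = y_n + z·[2/3·y_n + 1/3·y_{n+1}] ⇒ (1 − 1/3z)y_{n+1} = (1 + 2/3z)y_n
  so R(z) = (1 + 2/3z)/(1 − 1/3z).

Boundary: |R(x)|=1, x<0.
x=-1.27: |R|=0.1077
R=−1: 1+2/3x = −1+1/3x ⇒ -1/3x=2 ⇒ x=2/(-1/3)=-6.0000
Confirm numerically:
  x=-5.016: |R|=0.87725 <1
  x=-2.957: |R|=0.48917 <1
  x=-2.492: |R|=0.36125 <1
  x=-6.429: |R|=1.04550 >1
  x=-6.209: |R|=1.02270 >1
Interval (-6.0000, 0).

z* = -6.0000.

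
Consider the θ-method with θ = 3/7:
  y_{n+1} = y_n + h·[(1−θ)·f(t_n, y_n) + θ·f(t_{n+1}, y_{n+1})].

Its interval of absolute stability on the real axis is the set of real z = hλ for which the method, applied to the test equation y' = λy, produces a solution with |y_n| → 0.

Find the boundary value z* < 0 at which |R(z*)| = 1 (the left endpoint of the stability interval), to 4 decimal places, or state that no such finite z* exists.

left endpoint -14.0000.

With y'=λy (z=hλ):
  y_{n+1} = y_n + z·[4/7·y_n + 3/7·y_{n+1}] ⇒ (1 − 3/7z)y_{n+1} = (1 + 4/7z)y_n
  so R(z) = (1 + 4/7z)/(1 − 3/7z).

Solve |R(x)|<1 on ℝ⁻.
x=-0.82: |R|=0.3932
R=−1: 1+4/7x = −1+3/7x ⇒ -1/7x=2 ⇒ x=2/(-1/7)=-14.0000
Confirm numerically:
  x=-12.253: |R|=0.96008 <1
  x=-11.483: |R|=0.93927 <1
  x=-8.267: |R|=0.81972 <1
  x=-6.648: |R|=0.72714 <1
  x=-14.236: |R|=1.00475 >1
  x=-14.160: |R|=1.00323 >1
  x=-14.047: |R|=1.00096 >1
Interval (-14.0000, 0).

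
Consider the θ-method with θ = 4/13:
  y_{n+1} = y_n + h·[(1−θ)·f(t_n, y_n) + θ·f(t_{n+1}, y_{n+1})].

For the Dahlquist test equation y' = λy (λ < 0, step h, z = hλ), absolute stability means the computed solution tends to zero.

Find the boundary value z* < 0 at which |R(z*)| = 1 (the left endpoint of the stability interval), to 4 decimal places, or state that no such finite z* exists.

left endpoint -5.2000.

On y'=λy, z=hλ:
  y_{n+1} = y_n + z·[9/13·y_n + 4/13·y_{n+1}] ⇒ (1 − 4/13z)y_{n+1} = (1 + 9/13z)y_n
  R(z) = (1 + 9/13z)/(1 − 4/13z).

Find x<0 with |R(x)|<1.
x=-1.27: |R|=0.0868
R=−1: 1+9/13x = −1+4/13x ⇒ -5/13x=2 ⇒ x=2/(-5/13)=-5.2000
Confirm numerically:
  x=-4.875: |R|=0.95000 <1
  x=-4.156: |R|=0.82379 <1
  x=-3.588: |R|=0.70532 <1
  x=-2.849: |R|=0.51816 <1
  x=-5.416: |R|=1.03116 >1
  x=-5.262: |R|=1.00910 >1
  x=-5.226: |R|=1.00383 >1
Interval (-5.2000, 0).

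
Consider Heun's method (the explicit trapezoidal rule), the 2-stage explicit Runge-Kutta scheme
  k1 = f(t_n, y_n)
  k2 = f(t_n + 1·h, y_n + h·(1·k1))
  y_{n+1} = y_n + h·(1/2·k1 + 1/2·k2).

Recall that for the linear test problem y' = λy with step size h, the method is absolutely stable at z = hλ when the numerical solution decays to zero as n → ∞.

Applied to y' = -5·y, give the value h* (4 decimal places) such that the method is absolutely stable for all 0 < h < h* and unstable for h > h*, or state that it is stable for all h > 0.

Test eqn y'=λy, z=hλ:
  order 2, 2-stage ⇒ R(z)=1+z+z^2/2
  (e.g. R(-0.73)=0.53645, |R|=0.53645)

Find x<0 with |R(x)|<1.
x=-0.73: |R|=0.5364
|R(-2.31)|=1.3580 |R(-2.05)|=1.0512 |R(-1.07)|=0.5025
Bisect:
  x_lo=-2.7894 |R|=2.1009  x_hi=-0.3481 |R|=0.7125
  mid=-1.56871 |R|=0.66172 →hi
  mid=-2.17904 |R|=1.19507 →lo
  mid=-1.87388 |R|=0.88183 →hi
  mid=-2.02646 |R|=1.02681 →lo
  mid=-1.95017 |R|=0.95141 →hi
  mid=-1.98831 |R|=0.98838 →hi
  mid=-2.00738 |R|=1.00741 →lo
  mid=-1.99785 |R|=0.99785 →hi
  mid=-2.00262 |R|=1.00262 →lo
  ...
  [-2.00008,-1.99993] ⇒ x*=-2.0000
So |R|<1 on (-2.0000, 0).

(-2.0000,0); λ=-5 ⇒ h* = 0.4000.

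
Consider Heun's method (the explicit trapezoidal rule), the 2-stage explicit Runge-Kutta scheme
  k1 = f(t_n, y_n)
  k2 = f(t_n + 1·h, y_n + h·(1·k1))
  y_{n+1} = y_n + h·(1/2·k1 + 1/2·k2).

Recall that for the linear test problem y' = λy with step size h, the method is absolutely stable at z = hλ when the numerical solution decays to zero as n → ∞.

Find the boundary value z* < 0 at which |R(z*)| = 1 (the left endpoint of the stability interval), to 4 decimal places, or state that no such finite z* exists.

z* = -2.0000.

Set f=λy, z=hλ:
  order 2, 2-stage ⇒ R(z)=1+z+z^2/2
  (e.g. R(-0.58)=0.58820, |R|=0.58820)

Need |R(x)|<1, x<0.
x=-0.58: |R|=0.5882
|R(-0.98)|=0.5002 |R(-0.66)|=0.5578 |R(-0.51)|=0.6200
Bisect:
  x_lo=-2.7826 |R|=2.0889  x_hi=-0.2597 |R|=0.7740
  mid=-1.52118 |R|=0.63581 →hi
  mid=-2.15190 |R|=1.16344 →lo
  mid=-1.83654 |R|=0.84990 →hi
  mid=-1.99422 |R|=0.99424 →hi
  mid=-2.07306 |R|=1.07573 →lo
  mid=-2.03364 |R|=1.03421 →lo
  mid=-2.01393 |R|=1.01403 →lo
  mid=-2.00408 |R|=1.00409 →lo
  ...
  [-2.00007,-1.99992] ⇒ x*=-2.0000
So |R|<1 on (-2.0000, 0).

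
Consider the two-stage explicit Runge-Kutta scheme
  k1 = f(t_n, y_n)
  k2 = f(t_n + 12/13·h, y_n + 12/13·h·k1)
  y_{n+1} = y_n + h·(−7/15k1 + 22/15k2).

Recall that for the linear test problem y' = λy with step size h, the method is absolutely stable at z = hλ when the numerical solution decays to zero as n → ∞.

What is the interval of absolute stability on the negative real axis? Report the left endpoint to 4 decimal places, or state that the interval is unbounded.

(-0.7386, 0).

Set f=λy, z=hλ:
  k1=λy_n ⇒ h·k1=z·y_n;  k2=λ(1+12/13z)y_n ⇒ h·k2=z(1+12/13z)y_n
  y_{n+1}/y_n = 1 − 7/15z + 22/15z(1+12/13z) = 1 + z + 88/65z²
  so R(z) = 1 + z + 88/65z².

Need |R(x)|<1, x<0.
x=-1.07: |R|=1.4800
R=1: x+88/65x²=0 ⇒ x=−65/88=-0.7386; min R=1−1/(4·88/65)=0.8153>−1
Confirm numerically:
  x=-0.571: |R|=0.87041 <1
  x=-0.380: |R|=0.81550 <1
  x=-0.350: |R|=0.81585 <1
  x=-0.304: |R|=0.82112 <1
  x=-1.306: |R|=2.00317 >1
  x=-0.916: |R|=1.21995 >1
  x=-0.897: |R|=1.19232 >1
Interval (-0.7386, 0).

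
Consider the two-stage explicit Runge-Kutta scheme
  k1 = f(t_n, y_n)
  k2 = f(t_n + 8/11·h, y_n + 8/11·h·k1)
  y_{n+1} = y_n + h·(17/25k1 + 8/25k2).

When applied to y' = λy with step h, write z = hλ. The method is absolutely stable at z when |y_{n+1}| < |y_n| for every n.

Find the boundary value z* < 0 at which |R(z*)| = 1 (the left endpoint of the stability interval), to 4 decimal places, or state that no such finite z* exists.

left endpoint -4.2969.

On y'=λy, z=hλ:
  k1=λy_n ⇒ h·k1=z·y_n;  k2=λ(1+8/11z)y_n ⇒ h·k2=z(1+8/11z)y_n
  y_{n+1}/y_n = 1 + 17/25z + 8/25z(1+8/11z) = 1 + z + 64/275z²
  so R(z) = 1 + z + 64/275z².

Find x<0 with |R(x)|<1.
x=-0.33: |R|=0.6953
R=1: x+64/275x²=0 ⇒ x=−275/64=-4.2969; min R=1−1/(4·64/275)=-0.0742>−1
Confirm numerically:
  x=-4.175: |R|=0.88158 <1
  x=-4.013: |R|=0.73488 <1
  x=-3.841: |R|=0.59249 <1
  x=-2.016: |R|=0.07014 <1
  x=-4.874: |R|=1.65464 >1
  x=-4.348: |R|=1.05173 >1
So |R|<1 on (-4.2969, 0).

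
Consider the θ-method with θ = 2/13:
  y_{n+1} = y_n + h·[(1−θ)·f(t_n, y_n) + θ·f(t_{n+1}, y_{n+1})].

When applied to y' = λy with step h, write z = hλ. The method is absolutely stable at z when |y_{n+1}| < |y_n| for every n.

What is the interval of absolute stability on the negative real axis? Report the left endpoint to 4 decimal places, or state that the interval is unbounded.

With y'=λy (z=hλ):
  y_{n+1} = y_n + z·[11/13·y_n + 2/13·y_{n+1}] ⇒ (1 − 2/13z)y_{n+1} = (1 + 11/13z)y_n
  R(z) = (1 + 11/13z)/(1 − 2/13z).

Find x<0 with |R(x)|<1.
x=-0.71: |R|=0.3599
R=−1: 1+11/13x = −1+2/13x ⇒ -9/13x=2 ⇒ x=2/(-9/13)=-2.8889
Confirm numerically:
  x=-2.681: |R|=0.89810 <1
  x=-2.262: |R|=0.67804 <1
  x=-2.039: |R|=0.55211 <1
  x=-1.602: |R|=0.28524 <1
  x=-3.281: |R|=1.18040 >1
  x=-3.156: |R|=1.12448 >1
  x=-3.051: |R|=1.07638 >1
Stable set (-2.8889, 0).

(-2.8889, 0).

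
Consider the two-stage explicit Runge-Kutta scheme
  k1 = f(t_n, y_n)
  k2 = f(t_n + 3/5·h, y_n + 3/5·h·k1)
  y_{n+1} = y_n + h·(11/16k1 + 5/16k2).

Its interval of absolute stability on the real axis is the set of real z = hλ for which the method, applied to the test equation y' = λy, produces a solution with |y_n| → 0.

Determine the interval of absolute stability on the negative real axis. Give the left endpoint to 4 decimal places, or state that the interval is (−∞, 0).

Set f=λy, z=hλ:
  k1=λy_n ⇒ h·k1=z·y_n;  k2=λ(1+3/5z)y_n ⇒ h·k2=z(1+3/5z)y_n
  y_{n+1}/y_n = 1 + 11/16z + 5/16z(1+3/5z) = 1 + z + 3/16z²
  Hence R(z) = 1 + z + 3/16z².

Find x<0 with |R(x)|<1.
x=-0.79: |R|=0.3270
R=1: x+3/16x²=0 ⇒ x=−16/3=-5.3333; min R=1−1/(4·3/16)=-0.3333>−1
Confirm numerically:
  x=-4.448: |R|=0.26163 <1
  x=-4.338: |R|=0.19042 <1
  x=-4.191: |R|=0.10234 <1
  x=-5.850: |R|=1.56672 >1
  x=-5.415: |R|=1.08292 >1
Interval (-5.3333, 0).

(-5.3333, 0).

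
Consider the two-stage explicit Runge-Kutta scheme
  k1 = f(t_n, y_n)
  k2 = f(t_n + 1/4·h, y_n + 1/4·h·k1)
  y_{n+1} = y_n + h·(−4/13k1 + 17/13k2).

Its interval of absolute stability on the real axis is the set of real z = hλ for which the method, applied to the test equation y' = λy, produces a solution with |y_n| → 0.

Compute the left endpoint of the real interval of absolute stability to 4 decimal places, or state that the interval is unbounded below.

On y'=λy, z=hλ:
  k1=λy_n ⇒ h·k1=z·y_n;  k2=λ(1+1/4z)y_n ⇒ h·k2=z(1+1/4z)y_n
  y_{n+1}/y_n = 1 − 4/13z + 17/13z(1+1/4z) = 1 + z + 17/52z²
  so R(z) = 1 + z + 17/52z².

Need |R(x)|<1, x<0.
x=-1.06: |R|=0.3073
R=1: x+17/52x²=0 ⇒ x=−52/17=-3.0588; min R=1−1/(4·17/52)=0.2353>−1
Confirm numerically:
  x=-2.962: |R|=0.90624 <1
  x=-1.796: |R|=0.25853 <1
  x=-1.780: |R|=0.25582 <1
  x=-1.542: |R|=0.23535 <1
  x=-3.318: |R|=1.28114 >1
  x=-3.310: |R|=1.27180 >1
  x=-3.167: |R|=1.11200 >1
So |R|<1 on (-3.0588, 0).

left endpoint -3.0588.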